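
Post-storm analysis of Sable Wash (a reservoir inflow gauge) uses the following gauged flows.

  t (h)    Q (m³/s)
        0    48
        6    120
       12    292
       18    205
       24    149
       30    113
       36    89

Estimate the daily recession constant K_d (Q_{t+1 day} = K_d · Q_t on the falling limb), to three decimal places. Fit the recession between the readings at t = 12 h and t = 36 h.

Between t = 12 h and t = 36 h the flow falls from 292 to 89 m³/s over 4×6 h = 24 h.
Per-interval ratio K = (89/292)^(1/4) = 0.7430; K_d = K^(24/6) = 0.305.

K_d ≈ 0.305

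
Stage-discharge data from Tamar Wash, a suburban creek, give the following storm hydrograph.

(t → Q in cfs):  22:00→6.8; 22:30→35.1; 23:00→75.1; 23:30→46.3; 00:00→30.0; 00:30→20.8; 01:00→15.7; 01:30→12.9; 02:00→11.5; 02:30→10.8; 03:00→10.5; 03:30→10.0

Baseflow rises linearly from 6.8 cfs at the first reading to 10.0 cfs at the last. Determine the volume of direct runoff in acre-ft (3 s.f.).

V ≈ 7.63 acre-ft

Direct-runoff ordinates (Q − Q_b): 0.00, 28.01, 67.72, 38.63, 22.04, 12.55, 7.15, 4.06, 2.37, 1.38, 0.79, 0.00 cfs.
ΣQ_DR = 184.7 cfs.
With Δt = 0.5 h = 1800 s, V = ΣQ_DR · Δt = 184.7 × 1800 = 3.32 × 10^5 ft³ = 7.63 acre-ft.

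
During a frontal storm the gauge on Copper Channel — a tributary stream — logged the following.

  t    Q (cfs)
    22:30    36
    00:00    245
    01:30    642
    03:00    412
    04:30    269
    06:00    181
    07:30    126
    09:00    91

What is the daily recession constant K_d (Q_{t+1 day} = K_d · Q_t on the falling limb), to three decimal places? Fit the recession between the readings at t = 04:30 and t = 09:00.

K_d ≈ 0.003

Between t = 04:30 and t = 09:00 the flow falls from 269 to 91 cfs over 3×1.5 h = 4.5 h.
Per-interval ratio K = (91/269)^(1/3) = 0.6968; K_d = K^(24/1.5) = 0.003.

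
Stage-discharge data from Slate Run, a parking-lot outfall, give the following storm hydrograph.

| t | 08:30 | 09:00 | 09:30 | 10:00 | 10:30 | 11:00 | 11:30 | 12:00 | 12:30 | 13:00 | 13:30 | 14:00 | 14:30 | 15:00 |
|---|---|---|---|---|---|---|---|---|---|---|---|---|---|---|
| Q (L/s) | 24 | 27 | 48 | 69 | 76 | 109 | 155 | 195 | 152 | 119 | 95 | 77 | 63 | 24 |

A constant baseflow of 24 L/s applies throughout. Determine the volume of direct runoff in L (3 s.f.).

V ≈ 1.61 × 10^6 L

Direct-runoff ordinates (Q − Q_b): 0.0, 3.0, 24.0, 45.0, 52.0, 85.0, 131.0, 171.0, 128.0, 95.0, 71.0, 53.0, 39.0, 0.0 L/s.
ΣQ_DR = 897.0 L/s.
With Δt = 0.5 h = 1800 s, V = ΣQ_DR · Δt = 897.0 × 1800 = 1.61 × 10^6 L.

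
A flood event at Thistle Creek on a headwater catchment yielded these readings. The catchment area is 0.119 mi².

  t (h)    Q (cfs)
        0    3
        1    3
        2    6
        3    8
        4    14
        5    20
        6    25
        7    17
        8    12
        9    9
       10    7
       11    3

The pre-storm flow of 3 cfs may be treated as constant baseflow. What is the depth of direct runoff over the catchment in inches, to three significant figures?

d ≈ 1.18 in

Direct runoff: 0.0, 0.0, 3.0, 5.0, 11.0, 17.0, 22.0, 14.0, 9.0, 6.0, 4.0, 0.0 cfs; ΣQ_DR = 91.00 cfs.
V = ΣQ_DR · Δt = 91.00 × 3600 s = 3.276 × 10^5 ft³.
Over A = 0.119 mi², depth = V / A = 1.18 in.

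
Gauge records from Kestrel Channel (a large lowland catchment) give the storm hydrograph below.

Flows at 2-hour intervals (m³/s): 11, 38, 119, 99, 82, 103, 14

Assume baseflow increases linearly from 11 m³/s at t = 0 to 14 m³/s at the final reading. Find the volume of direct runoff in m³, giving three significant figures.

V ≈ 2.73 × 10^6 m³

Direct-runoff ordinates (Q − Q_b): 0.00, 26.50, 107.00, 86.50, 69.00, 89.50, 0.00 m³/s.
ΣQ_DR = 378.5 m³/s.
With Δt = 2 h = 7200 s, V = ΣQ_DR · Δt = 378.5 × 7200 = 2.73 × 10^6 m³.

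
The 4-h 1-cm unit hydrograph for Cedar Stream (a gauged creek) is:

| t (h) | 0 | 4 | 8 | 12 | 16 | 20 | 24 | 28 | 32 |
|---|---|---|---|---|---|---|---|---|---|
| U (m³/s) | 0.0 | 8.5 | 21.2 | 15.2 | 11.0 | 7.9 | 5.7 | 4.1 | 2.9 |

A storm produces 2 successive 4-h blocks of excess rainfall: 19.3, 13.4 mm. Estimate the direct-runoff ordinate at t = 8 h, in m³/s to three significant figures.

Q ≈ 52.3 m³/s

By discrete convolution, Q_j = Σ (P_i / 10 mm) · U_{j−i}.
At t = 8 h (j=2): Q = (19.3/10)·21.2 + (13.4/10)·8.5 = 52.3 m³/s.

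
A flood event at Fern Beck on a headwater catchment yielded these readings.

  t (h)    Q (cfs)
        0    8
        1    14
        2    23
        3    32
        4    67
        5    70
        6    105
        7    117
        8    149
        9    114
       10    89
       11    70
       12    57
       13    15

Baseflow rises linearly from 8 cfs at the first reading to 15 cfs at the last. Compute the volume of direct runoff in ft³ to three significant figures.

Direct-runoff ordinates (Q − Q_b): 0.00, 5.46, 13.92, 22.38, 56.85, 59.31, 93.77, 105.23, 136.69, 101.15, 75.62, 56.08, 42.54, 0.00 cfs.
ΣQ_DR = 769.0 cfs.
With Δt = 1 h = 3600 s, V = ΣQ_DR · Δt = 769.0 × 3600 = 2.77 × 10^6 ft³.

V ≈ 2.77 × 10^6 ft³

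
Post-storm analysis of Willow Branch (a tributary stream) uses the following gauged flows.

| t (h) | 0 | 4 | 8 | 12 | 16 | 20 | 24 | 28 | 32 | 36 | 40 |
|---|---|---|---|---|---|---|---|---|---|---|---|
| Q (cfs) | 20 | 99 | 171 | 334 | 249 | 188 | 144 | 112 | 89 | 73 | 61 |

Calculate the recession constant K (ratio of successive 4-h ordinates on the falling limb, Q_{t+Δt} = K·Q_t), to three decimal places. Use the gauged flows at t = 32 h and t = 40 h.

Using the recession-limb readings at t = 32 h and t = 40 h: Q falls from 89 to 61 cfs over 2 intervals.
K = (Q₂/Q₁)^(1/2) = (61/89)^(1/2) = 0.828.

K ≈ 0.828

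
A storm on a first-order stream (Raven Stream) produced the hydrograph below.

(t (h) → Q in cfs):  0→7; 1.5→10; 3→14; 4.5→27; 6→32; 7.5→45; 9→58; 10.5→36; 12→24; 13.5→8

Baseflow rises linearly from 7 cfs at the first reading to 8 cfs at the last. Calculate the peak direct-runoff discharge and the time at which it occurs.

Subtracting baseflow gives direct-runoff ordinates: 0.00, 2.89, 6.78, 19.67, 24.56, 37.44, 50.33, 28.22, 16.11, 0.00 cfs.
The maximum is 50.33 cfs, occurring at the reading for t = 9 h.

Q_p = 50.33 cfs at t = 9 h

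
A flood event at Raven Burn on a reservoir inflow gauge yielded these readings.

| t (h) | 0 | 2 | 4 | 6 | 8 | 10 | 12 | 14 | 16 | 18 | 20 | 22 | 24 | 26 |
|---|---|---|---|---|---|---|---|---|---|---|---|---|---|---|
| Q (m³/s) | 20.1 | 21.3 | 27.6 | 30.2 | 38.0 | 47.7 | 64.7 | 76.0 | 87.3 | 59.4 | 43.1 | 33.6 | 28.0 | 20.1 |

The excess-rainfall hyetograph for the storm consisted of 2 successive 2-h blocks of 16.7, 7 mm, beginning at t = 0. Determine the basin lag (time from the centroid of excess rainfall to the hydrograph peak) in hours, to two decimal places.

t_L ≈ 14.41 h

Centroid of excess rainfall: t_c = Σ P_i·t̄_i / ΣP_i = 1.5907 h (block centres at 1, 3 h).
Hydrograph peak occurs at t = 16 h, so basin lag t_L = 16 − 1.5907 = 14.41 h.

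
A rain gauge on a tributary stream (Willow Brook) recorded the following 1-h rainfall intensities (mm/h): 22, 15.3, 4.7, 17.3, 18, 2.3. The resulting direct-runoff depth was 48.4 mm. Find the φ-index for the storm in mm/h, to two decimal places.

φ ≈ 6.05 mm/h

Only the 4 blocks with intensity above φ contribute runoff: 22, 15.3, 17.3, 18 mm/h.
Σ(I−φ)·Δt = d  ⇒  (22+15.3+17.3+18 − 4φ)·1 = 48.4
φ = (72.60 − 48.4/1) / 4 = 6.05 mm/h.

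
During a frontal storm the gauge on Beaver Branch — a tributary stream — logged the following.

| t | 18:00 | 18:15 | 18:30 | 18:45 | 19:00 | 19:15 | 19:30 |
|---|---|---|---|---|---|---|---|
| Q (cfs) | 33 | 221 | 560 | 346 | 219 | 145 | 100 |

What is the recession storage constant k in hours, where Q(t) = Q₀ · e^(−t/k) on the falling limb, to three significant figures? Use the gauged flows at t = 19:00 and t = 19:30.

k ≈ 0.638 h

On the falling limb, Q drops from 219 to 100 cfs between t = 19:00 and t = 19:30 (Δt = 0.5 h).
k = −Δt / ln(Q₂/Q₁) = −0.5 / ln(100/219) = 0.638 h.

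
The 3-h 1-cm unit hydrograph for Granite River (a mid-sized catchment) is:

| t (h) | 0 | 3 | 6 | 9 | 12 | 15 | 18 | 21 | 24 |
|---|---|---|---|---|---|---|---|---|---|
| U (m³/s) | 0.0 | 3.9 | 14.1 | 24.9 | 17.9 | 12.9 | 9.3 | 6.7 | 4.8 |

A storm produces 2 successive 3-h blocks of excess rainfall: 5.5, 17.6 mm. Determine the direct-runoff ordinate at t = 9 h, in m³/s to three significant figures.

Q ≈ 38.5 m³/s

By discrete convolution, Q_j = Σ (P_i / 10 mm) · U_{j−i}.
At t = 9 h (j=3): Q = (5.5/10)·24.9 + (17.6/10)·14.1 = 38.5 m³/s.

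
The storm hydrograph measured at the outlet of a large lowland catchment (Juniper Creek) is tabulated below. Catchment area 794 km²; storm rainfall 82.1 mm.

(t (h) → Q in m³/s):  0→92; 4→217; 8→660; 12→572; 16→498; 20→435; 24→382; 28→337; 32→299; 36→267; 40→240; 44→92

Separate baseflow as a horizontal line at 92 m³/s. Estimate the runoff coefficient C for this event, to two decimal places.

ΣQ_DR = 2987 m³/s; V = ΣQ_DR·Δt = 4.301 × 10^7 m³.
Runoff depth d = V / A = 54.17 mm.
C = d / P = 54.17 / 82.1 = 0.66.

C ≈ 0.66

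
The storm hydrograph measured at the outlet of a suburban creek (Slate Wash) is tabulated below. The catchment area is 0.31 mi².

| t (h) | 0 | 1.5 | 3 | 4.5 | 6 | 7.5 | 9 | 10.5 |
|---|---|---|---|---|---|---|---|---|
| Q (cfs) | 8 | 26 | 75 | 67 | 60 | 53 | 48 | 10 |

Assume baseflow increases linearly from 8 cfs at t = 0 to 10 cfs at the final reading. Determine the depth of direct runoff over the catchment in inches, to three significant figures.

Direct runoff: 0.00, 17.71, 66.43, 58.14, 50.86, 43.57, 38.29, 0.00 cfs; ΣQ_DR = 275.0 cfs.
V = ΣQ_DR · Δt = 275.0 × 5400 s = 1.485 × 10^6 ft³.
Over A = 0.31 mi², depth = V / A = 2.06 in.

d ≈ 2.06 in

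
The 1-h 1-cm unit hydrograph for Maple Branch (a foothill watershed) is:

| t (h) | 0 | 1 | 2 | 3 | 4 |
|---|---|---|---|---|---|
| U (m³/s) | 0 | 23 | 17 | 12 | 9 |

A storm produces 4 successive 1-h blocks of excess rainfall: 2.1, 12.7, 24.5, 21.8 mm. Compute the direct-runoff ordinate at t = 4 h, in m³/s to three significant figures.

By discrete convolution, Q_j = Σ (P_i / 10 mm) · U_{j−i}.
At t = 4 h (j=4): Q = (2.1/10)·9 + (12.7/10)·12 + (24.5/10)·17 + (21.8/10)·23 = 109 m³/s.

Q ≈ 109 m³/s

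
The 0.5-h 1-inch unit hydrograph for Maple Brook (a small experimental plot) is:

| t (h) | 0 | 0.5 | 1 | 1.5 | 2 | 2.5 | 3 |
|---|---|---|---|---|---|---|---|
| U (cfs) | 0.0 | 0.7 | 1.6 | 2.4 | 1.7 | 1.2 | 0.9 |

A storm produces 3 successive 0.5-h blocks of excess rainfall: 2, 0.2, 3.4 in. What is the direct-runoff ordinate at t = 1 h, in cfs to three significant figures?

Q ≈ 3.34 cfs

By discrete convolution, Q_j = Σ (P_i / 1 in) · U_{j−i}.
At t = 1 h (j=2): Q = (2/1)·1.6 + (0.2/1)·0.7 + (3.4/1)·0.0 = 3.34 cfs.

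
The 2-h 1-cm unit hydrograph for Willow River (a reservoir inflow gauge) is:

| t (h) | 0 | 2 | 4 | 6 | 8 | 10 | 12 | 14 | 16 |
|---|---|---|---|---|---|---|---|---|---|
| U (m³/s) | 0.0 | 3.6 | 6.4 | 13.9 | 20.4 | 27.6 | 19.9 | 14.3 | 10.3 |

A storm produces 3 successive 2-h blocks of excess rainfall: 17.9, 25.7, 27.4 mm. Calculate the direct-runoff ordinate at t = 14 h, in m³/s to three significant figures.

Q ≈ 152 m³/s

By discrete convolution, Q_j = Σ (P_i / 10 mm) · U_{j−i}.
At t = 14 h (j=7): Q = (17.9/10)·14.3 + (25.7/10)·19.9 + (27.4/10)·27.6 = 152 m³/s.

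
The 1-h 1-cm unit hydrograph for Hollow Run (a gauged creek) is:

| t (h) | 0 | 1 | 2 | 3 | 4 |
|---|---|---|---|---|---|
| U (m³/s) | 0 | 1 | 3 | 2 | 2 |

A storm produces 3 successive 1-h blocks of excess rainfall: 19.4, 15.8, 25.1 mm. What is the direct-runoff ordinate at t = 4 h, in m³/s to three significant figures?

Q ≈ 14.6 m³/s

By discrete convolution, Q_j = Σ (P_i / 10 mm) · U_{j−i}.
At t = 4 h (j=4): Q = (19.4/10)·2 + (15.8/10)·2 + (25.1/10)·3 = 14.6 m³/s.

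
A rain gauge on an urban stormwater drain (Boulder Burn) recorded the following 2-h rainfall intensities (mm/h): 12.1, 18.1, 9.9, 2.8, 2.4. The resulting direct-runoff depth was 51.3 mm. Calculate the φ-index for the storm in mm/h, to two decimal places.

φ ≈ 4.82 mm/h

Only the 3 blocks with intensity above φ contribute runoff: 12.1, 18.1, 9.9 mm/h.
Σ(I−φ)·Δt = d  ⇒  (12.1+18.1+9.9 − 3φ)·2 = 51.3
φ = (40.10 − 51.3/2) / 3 = 4.82 mm/h.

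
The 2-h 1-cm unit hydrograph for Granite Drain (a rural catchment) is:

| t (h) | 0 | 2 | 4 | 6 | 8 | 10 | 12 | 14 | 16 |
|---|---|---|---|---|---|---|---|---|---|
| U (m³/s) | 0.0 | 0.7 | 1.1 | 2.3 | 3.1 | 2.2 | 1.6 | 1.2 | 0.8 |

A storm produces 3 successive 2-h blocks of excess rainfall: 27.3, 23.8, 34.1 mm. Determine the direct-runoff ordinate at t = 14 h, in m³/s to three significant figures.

By discrete convolution, Q_j = Σ (P_i / 10 mm) · U_{j−i}.
At t = 14 h (j=7): Q = (27.3/10)·1.2 + (23.8/10)·1.6 + (34.1/10)·2.2 = 14.6 m³/s.

Q ≈ 14.6 m³/s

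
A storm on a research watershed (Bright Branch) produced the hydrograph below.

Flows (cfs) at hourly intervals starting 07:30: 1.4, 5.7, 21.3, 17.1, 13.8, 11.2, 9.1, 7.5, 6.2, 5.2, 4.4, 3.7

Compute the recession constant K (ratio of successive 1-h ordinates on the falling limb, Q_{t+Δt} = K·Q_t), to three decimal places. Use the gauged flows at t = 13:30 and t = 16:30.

K ≈ 0.830

Using the recession-limb readings at t = 13:30 and t = 16:30: Q falls from 9.1 to 5.2 cfs over 3 intervals.
K = (Q₂/Q₁)^(1/3) = (5.2/9.1)^(1/3) = 0.830.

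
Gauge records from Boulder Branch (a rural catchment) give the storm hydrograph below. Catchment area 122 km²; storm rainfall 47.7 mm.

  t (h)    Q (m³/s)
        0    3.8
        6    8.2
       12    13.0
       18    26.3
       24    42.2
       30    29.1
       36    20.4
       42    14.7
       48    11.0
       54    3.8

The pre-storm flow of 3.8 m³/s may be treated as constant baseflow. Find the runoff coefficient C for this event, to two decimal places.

C ≈ 0.50

ΣQ_DR = 134.5 m³/s; V = ΣQ_DR·Δt = 2.905 × 10^6 m³.
Runoff depth d = V / A = 23.81 mm.
C = d / P = 23.81 / 47.7 = 0.50.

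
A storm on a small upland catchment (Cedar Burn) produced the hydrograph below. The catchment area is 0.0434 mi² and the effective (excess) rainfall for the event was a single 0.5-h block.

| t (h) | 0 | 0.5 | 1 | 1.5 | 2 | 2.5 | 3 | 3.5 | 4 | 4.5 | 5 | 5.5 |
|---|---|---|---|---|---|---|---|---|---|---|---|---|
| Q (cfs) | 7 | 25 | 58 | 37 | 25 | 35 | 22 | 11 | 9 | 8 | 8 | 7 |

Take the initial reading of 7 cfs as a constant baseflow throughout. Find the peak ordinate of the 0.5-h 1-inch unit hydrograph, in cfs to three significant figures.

Direct runoff: 0.0, 18.0, 51.0, 30.0, 18.0, 28.0, 15.0, 4.0, 2.0, 1.0, 1.0, 0.0 cfs; ΣQ_DR = 168.0 cfs, peak = 51.0 cfs.
Runoff depth d = ΣQ_DR·Δt / A = 168.0 × 1800 / (0.0434 mi²) = 2.999 in.
The 1-inch UH is the DRH scaled by (1 in)/d, so U_p = 51.0 × 1/2.999 = 17.0 cfs.

U_p ≈ 17.0 cfs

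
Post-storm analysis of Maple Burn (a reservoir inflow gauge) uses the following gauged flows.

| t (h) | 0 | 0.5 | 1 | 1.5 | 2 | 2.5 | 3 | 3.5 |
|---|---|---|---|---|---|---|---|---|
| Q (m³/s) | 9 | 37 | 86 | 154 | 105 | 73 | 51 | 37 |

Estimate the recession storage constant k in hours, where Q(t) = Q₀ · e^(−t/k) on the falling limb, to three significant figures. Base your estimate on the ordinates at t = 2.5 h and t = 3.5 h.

On the falling limb, Q drops from 73 to 37 m³/s between t = 2.5 h and t = 3.5 h (Δt = 1 h).
k = −Δt / ln(Q₂/Q₁) = −1 / ln(37/73) = 1.47 h.

k ≈ 1.47 h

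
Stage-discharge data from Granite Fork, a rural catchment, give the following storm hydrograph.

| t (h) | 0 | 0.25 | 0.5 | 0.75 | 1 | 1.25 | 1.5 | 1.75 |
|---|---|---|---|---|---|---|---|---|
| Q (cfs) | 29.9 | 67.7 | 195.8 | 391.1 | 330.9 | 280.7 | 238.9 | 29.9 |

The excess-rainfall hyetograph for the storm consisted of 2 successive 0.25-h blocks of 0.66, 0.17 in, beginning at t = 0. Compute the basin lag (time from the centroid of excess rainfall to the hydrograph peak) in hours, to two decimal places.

Centroid of excess rainfall: t_c = Σ P_i·t̄_i / ΣP_i = 0.1762 h (block centres at 0.125, 0.375 h).
Hydrograph peak occurs at t = 0.75 h, so basin lag t_L = 0.75 − 0.1762 = 0.57 h.

t_L ≈ 0.57 h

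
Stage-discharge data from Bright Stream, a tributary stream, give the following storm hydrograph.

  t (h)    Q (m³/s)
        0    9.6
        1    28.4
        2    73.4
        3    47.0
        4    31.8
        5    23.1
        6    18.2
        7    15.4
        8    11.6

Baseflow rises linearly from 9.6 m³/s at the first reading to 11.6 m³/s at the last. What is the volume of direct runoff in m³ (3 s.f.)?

Direct-runoff ordinates (Q − Q_b): 0.00, 18.55, 63.30, 36.65, 21.20, 12.25, 7.10, 4.05, 0.00 m³/s.
ΣQ_DR = 163.1 m³/s.
With Δt = 1 h = 3600 s, V = ΣQ_DR · Δt = 163.1 × 3600 = 5.87 × 10^5 m³.

V ≈ 5.87 × 10^5 m³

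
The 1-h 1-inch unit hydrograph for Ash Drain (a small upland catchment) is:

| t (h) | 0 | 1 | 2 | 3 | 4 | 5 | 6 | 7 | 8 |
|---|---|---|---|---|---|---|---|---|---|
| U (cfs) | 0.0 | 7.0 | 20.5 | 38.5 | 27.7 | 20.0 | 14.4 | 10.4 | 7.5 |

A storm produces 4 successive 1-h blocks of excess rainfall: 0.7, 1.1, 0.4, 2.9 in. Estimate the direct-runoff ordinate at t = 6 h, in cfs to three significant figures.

Q ≈ 155 cfs

By discrete convolution, Q_j = Σ (P_i / 1 in) · U_{j−i}.
At t = 6 h (j=6): Q = (0.7/1)·14.4 + (1.1/1)·20.0 + (0.4/1)·27.7 + (2.9/1)·38.5 = 155 cfs.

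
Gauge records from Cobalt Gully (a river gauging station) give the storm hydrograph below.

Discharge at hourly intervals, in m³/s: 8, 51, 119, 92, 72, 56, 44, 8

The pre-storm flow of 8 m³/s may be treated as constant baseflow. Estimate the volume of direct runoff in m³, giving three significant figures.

Direct-runoff ordinates (Q − Q_b): 0.0, 43.0, 111.0, 84.0, 64.0, 48.0, 36.0, 0.0 m³/s.
ΣQ_DR = 386.0 m³/s.
With Δt = 1 h = 3600 s, V = ΣQ_DR · Δt = 386.0 × 3600 = 1.39 × 10^6 m³.

V ≈ 1.39 × 10^6 m³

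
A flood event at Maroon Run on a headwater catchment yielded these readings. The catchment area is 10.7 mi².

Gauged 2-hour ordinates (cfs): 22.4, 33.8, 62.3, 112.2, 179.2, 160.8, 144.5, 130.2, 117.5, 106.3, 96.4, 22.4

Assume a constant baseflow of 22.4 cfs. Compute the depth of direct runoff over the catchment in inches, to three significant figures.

d ≈ 0.266 in

Direct runoff: 0.0, 11.4, 39.9, 89.8, 156.8, 138.4, 122.1, 107.8, 95.1, 83.9, 74.0, 0.0 cfs; ΣQ_DR = 919.2 cfs.
V = ΣQ_DR · Δt = 919.2 × 7200 s = 6.618 × 10^6 ft³.
Over A = 10.7 mi², depth = V / A = 0.266 in.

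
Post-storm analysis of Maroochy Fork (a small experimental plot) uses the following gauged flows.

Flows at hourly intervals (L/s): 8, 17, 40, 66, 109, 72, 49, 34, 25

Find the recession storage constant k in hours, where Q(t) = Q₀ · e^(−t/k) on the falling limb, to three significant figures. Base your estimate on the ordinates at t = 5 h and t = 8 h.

On the falling limb, Q drops from 72 to 25 L/s between t = 5 h and t = 8 h (Δt = 3 h).
k = −Δt / ln(Q₂/Q₁) = −3 / ln(25/72) = 2.84 h.

k ≈ 2.84 h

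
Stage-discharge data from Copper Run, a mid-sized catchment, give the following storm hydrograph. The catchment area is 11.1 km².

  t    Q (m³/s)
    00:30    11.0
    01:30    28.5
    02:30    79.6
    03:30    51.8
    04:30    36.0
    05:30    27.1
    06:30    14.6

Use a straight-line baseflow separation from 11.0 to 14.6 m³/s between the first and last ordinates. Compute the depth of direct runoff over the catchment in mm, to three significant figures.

d ≈ 51.6 mm

Direct runoff: 0.00, 16.90, 67.40, 39.00, 22.60, 13.10, 0.00 m³/s; ΣQ_DR = 159.0 m³/s.
V = ΣQ_DR · Δt = 159.0 × 3600 s = 5.724 × 10^5 m³.
Over A = 11.1 km², depth = V / A = 51.6 mm.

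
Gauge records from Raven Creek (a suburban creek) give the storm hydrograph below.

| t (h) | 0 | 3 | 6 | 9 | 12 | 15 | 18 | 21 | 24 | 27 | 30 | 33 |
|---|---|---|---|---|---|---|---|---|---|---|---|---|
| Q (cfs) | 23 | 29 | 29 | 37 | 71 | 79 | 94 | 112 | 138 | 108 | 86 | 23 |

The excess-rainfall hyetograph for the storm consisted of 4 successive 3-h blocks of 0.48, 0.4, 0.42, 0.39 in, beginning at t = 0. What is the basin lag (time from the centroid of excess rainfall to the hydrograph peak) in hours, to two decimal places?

Centroid of excess rainfall: t_c = Σ P_i·t̄_i / ΣP_i = 5.7781 h (block centres at 1.5, 4.5, 7.5, 10.5 h).
Hydrograph peak occurs at t = 24 h, so basin lag t_L = 24 − 5.7781 = 18.22 h.

t_L ≈ 18.22 h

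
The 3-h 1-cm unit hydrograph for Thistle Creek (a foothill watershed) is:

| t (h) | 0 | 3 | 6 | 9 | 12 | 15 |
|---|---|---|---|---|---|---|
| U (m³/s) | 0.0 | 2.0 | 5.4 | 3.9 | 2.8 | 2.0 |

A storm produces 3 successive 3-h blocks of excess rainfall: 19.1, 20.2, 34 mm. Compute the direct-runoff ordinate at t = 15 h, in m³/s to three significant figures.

By discrete convolution, Q_j = Σ (P_i / 10 mm) · U_{j−i}.
At t = 15 h (j=5): Q = (19.1/10)·2.0 + (20.2/10)·2.8 + (34/10)·3.9 = 22.7 m³/s.

Q ≈ 22.7 m³/s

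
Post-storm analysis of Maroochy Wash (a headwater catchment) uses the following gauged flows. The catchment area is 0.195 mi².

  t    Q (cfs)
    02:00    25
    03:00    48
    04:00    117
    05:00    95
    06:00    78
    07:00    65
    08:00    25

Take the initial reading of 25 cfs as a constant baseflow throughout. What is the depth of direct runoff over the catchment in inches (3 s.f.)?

Direct runoff: 0.0, 23.0, 92.0, 70.0, 53.0, 40.0, 0.0 cfs; ΣQ_DR = 278.0 cfs.
V = ΣQ_DR · Δt = 278.0 × 3600 s = 1.001 × 10^6 ft³.
Over A = 0.195 mi², depth = V / A = 2.21 in.

d ≈ 2.21 in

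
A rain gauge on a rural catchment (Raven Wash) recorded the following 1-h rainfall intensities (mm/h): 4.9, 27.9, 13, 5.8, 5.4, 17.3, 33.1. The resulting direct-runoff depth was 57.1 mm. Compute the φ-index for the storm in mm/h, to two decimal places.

Only the 4 blocks with intensity above φ contribute runoff: 27.9, 13, 17.3, 33.1 mm/h.
Σ(I−φ)·Δt = d  ⇒  (27.9+13+17.3+33.1 − 4φ)·1 = 57.1
φ = (91.30 − 57.1/1) / 4 = 8.55 mm/h.

φ ≈ 8.55 mm/h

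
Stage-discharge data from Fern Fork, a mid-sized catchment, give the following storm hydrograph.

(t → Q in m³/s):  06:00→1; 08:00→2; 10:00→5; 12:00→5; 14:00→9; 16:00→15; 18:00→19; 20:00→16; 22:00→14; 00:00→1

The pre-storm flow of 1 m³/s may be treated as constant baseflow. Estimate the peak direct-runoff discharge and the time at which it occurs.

Subtracting baseflow gives direct-runoff ordinates: 0.0, 1.0, 4.0, 4.0, 8.0, 14.0, 18.0, 15.0, 13.0, 0.0 m³/s.
The maximum is 18.0 m³/s, occurring at the reading for t = 18:00.

Q_p = 18.0 m³/s at t = 18:00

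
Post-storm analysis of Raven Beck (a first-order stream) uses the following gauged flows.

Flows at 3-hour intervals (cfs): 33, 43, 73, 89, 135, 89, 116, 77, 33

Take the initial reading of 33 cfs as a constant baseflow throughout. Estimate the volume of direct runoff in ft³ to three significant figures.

Direct-runoff ordinates (Q − Q_b): 0.0, 10.0, 40.0, 56.0, 102.0, 56.0, 83.0, 44.0, 0.0 cfs.
ΣQ_DR = 391.0 cfs.
With Δt = 3 h = 10800 s, V = ΣQ_DR · Δt = 391.0 × 10800 = 4.22 × 10^6 ft³.

V ≈ 4.22 × 10^6 ft³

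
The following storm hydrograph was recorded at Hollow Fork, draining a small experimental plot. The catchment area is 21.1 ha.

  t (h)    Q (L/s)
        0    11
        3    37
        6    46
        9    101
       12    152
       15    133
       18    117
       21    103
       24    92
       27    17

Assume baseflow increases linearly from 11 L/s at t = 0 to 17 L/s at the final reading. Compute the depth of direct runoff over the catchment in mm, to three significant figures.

d ≈ 34.2 mm

Direct runoff: 0.00, 25.33, 33.67, 88.00, 138.33, 118.67, 102.00, 87.33, 75.67, 0.00 L/s; ΣQ_DR = 669.0 L/s.
V = ΣQ_DR · Δt = 669.0 × 10800 s = 7.225 × 10^6 L.
Over A = 21.1 ha, depth = V / A = 34.2 mm.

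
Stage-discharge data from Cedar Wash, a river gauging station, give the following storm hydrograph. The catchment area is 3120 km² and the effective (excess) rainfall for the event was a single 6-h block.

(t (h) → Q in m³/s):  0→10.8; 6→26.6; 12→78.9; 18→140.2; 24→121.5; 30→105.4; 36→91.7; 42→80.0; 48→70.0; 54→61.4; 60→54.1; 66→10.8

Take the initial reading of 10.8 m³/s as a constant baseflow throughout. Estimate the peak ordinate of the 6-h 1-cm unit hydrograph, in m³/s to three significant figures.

U_p ≈ 259 m³/s

Direct runoff: 0.0, 15.8, 68.1, 129.4, 110.7, 94.6, 80.9, 69.2, 59.2, 50.6, 43.3, 0.0 m³/s; ΣQ_DR = 721.8 m³/s, peak = 129.4 m³/s.
Runoff depth d = ΣQ_DR·Δt / A = 721.8 × 21600 / (3120 km²) = 4.997 mm.
The 1-cm UH is the DRH scaled by (10 mm)/d, so U_p = 129.4 × 10/4.997 = 259 m³/s.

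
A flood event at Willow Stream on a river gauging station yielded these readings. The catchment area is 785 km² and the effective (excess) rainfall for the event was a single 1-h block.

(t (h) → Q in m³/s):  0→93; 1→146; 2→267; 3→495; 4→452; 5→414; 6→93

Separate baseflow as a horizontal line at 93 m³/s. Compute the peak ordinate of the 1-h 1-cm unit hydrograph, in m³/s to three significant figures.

Direct runoff: 0.0, 53.0, 174.0, 402.0, 359.0, 321.0, 0.0 m³/s; ΣQ_DR = 1309 m³/s, peak = 402.0 m³/s.
Runoff depth d = ΣQ_DR·Δt / A = 1309 × 3600 / (785 km²) = 6.003 mm.
The 1-cm UH is the DRH scaled by (10 mm)/d, so U_p = 402.0 × 10/6.003 = 670 m³/s.

U_p ≈ 670 m³/s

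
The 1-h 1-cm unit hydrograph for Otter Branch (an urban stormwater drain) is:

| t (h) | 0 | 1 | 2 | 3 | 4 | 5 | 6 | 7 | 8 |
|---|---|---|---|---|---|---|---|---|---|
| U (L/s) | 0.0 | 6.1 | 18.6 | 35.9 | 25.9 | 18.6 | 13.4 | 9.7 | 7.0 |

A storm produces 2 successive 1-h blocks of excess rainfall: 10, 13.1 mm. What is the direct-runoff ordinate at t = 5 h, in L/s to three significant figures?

Q ≈ 52.5 L/s

By discrete convolution, Q_j = Σ (P_i / 10 mm) · U_{j−i}.
At t = 5 h (j=5): Q = (10/10)·18.6 + (13.1/10)·25.9 = 52.5 L/s.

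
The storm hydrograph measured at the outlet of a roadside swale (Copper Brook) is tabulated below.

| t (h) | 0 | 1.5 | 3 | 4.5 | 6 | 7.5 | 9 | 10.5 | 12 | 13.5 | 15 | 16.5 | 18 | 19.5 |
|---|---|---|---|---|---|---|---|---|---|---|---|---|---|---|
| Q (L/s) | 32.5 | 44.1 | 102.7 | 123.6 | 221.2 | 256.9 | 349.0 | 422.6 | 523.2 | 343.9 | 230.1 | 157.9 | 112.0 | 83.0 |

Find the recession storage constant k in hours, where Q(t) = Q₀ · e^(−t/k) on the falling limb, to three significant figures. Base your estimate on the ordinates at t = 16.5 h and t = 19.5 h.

k ≈ 4.66 h

On the falling limb, Q drops from 157.9 to 83.0 L/s between t = 16.5 h and t = 19.5 h (Δt = 3 h).
k = −Δt / ln(Q₂/Q₁) = −3 / ln(83.0/157.9) = 4.66 h.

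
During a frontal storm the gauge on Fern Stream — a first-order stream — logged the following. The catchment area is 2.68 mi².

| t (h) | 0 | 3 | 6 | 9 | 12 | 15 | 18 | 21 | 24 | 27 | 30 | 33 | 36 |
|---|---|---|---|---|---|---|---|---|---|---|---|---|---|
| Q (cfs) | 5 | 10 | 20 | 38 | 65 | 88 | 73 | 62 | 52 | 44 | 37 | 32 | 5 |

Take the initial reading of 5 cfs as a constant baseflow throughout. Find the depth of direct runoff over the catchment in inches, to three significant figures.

d ≈ 0.808 in

Direct runoff: 0.0, 5.0, 15.0, 33.0, 60.0, 83.0, 68.0, 57.0, 47.0, 39.0, 32.0, 27.0, 0.0 cfs; ΣQ_DR = 466.0 cfs.
V = ΣQ_DR · Δt = 466.0 × 10800 s = 5.033 × 10^6 ft³.
Over A = 2.68 mi², depth = V / A = 0.808 in.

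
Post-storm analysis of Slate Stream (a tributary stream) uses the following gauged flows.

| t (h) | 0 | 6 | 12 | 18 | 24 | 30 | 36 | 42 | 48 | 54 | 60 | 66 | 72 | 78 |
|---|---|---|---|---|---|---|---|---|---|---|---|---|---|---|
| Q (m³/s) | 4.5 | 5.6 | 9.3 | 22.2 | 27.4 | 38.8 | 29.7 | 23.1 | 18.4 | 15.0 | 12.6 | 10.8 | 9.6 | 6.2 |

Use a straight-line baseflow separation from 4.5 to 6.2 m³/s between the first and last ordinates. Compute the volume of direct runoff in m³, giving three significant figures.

V ≈ 3.42 × 10^6 m³

Direct-runoff ordinates (Q − Q_b): 0.00, 0.97, 4.54, 17.31, 22.38, 33.65, 24.42, 17.68, 12.85, 9.32, 6.79, 4.86, 3.53, 0.00 m³/s.
ΣQ_DR = 158.3 m³/s.
With Δt = 6 h = 21600 s, V = ΣQ_DR · Δt = 158.3 × 21600 = 3.42 × 10^6 m³.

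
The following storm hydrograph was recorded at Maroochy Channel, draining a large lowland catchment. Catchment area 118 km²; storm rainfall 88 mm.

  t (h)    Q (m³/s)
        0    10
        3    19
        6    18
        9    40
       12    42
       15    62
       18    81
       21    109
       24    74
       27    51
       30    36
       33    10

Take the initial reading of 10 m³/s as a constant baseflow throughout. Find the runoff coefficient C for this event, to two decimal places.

ΣQ_DR = 432.0 m³/s; V = ΣQ_DR·Δt = 4.666 × 10^6 m³.
Runoff depth d = V / A = 39.54 mm.
C = d / P = 39.54 / 88 = 0.45.

C ≈ 0.45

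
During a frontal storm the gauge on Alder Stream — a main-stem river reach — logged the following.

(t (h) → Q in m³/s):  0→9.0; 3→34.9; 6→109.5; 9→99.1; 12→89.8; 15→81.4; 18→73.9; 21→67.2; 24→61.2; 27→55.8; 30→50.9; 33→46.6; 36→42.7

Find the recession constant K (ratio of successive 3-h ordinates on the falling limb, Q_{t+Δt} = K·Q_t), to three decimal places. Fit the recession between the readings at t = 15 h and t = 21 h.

Using the recession-limb readings at t = 15 h and t = 21 h: Q falls from 81.4 to 67.2 m³/s over 2 intervals.
K = (Q₂/Q₁)^(1/2) = (67.2/81.4)^(1/2) = 0.909.

K ≈ 0.909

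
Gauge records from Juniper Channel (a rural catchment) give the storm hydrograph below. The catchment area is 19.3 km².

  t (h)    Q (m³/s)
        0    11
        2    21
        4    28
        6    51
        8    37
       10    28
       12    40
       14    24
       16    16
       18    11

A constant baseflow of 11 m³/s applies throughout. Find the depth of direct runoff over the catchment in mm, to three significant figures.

d ≈ 58.6 mm

Direct runoff: 0.0, 10.0, 17.0, 40.0, 26.0, 17.0, 29.0, 13.0, 5.0, 0.0 m³/s; ΣQ_DR = 157.0 m³/s.
V = ΣQ_DR · Δt = 157.0 × 7200 s = 1.130 × 10^6 m³.
Over A = 19.3 km², depth = V / A = 58.6 mm.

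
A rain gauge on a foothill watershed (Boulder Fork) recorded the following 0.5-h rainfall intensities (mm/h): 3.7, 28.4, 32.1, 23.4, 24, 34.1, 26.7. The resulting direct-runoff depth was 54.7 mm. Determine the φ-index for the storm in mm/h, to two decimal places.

φ ≈ 9.88 mm/h

Only the 6 blocks with intensity above φ contribute runoff: 28.4, 32.1, 23.4, 24, 34.1, 26.7 mm/h.
Σ(I−φ)·Δt = d  ⇒  (28.4+32.1+23.4+24+34.1+26.7 − 6φ)·0.5 = 54.7
φ = (168.7 − 54.7/0.5) / 6 = 9.88 mm/h.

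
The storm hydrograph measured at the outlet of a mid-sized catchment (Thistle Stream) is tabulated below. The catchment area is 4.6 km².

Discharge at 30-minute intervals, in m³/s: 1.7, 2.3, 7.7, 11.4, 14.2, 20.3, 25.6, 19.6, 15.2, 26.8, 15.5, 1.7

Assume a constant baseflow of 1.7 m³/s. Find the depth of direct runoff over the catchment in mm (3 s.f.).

d ≈ 55.4 mm

Direct runoff: 0.0, 0.6, 6.0, 9.7, 12.5, 18.6, 23.9, 17.9, 13.5, 25.1, 13.8, 0.0 m³/s; ΣQ_DR = 141.6 m³/s.
V = ΣQ_DR · Δt = 141.6 × 1800 s = 2.549 × 10^5 m³.
Over A = 4.6 km², depth = V / A = 55.4 mm.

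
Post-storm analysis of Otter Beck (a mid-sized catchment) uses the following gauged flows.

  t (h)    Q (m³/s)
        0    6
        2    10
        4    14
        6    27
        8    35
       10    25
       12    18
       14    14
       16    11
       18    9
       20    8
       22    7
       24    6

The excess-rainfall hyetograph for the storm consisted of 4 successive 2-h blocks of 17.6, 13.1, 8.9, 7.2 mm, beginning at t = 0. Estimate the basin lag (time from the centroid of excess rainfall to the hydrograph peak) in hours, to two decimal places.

t_L ≈ 4.76 h

Centroid of excess rainfall: t_c = Σ P_i·t̄_i / ΣP_i = 3.2436 h (block centres at 1, 3, 5, 7 h).
Hydrograph peak occurs at t = 8 h, so basin lag t_L = 8 − 3.2436 = 4.76 h.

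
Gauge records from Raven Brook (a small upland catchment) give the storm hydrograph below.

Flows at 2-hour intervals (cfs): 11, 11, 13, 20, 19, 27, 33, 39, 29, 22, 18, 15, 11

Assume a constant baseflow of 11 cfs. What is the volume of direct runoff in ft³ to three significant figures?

V ≈ 9.00 × 10^5 ft³

Direct-runoff ordinates (Q − Q_b): 0.0, 0.0, 2.0, 9.0, 8.0, 16.0, 22.0, 28.0, 18.0, 11.0, 7.0, 4.0, 0.0 cfs.
ΣQ_DR = 125.0 cfs.
With Δt = 2 h = 7200 s, V = ΣQ_DR · Δt = 125.0 × 7200 = 9.00 × 10^5 ft³.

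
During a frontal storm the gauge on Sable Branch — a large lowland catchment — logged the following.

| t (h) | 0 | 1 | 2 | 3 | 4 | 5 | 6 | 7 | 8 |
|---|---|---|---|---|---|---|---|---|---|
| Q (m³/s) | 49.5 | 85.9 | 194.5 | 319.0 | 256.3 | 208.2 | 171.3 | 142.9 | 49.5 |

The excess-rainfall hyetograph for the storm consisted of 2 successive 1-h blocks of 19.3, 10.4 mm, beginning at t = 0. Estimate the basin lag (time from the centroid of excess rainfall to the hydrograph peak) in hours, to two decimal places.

Centroid of excess rainfall: t_c = Σ P_i·t̄_i / ΣP_i = 0.8502 h (block centres at 0.5, 1.5 h).
Hydrograph peak occurs at t = 3 h, so basin lag t_L = 3 − 0.8502 = 2.15 h.

t_L ≈ 2.15 h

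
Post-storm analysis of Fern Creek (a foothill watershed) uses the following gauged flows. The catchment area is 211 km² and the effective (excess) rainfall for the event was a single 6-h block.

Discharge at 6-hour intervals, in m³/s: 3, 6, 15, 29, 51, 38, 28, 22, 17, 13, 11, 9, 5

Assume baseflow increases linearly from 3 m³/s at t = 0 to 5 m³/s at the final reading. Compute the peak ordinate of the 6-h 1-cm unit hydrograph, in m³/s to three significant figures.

Direct runoff: 0.00, 2.83, 11.67, 25.50, 47.33, 34.17, 24.00, 17.83, 12.67, 8.50, 6.33, 4.17, 0.00 m³/s; ΣQ_DR = 195.0 m³/s, peak = 47.33 m³/s.
Runoff depth d = ΣQ_DR·Δt / A = 195.0 × 21600 / (211 km²) = 19.96 mm.
The 1-cm UH is the DRH scaled by (10 mm)/d, so U_p = 47.33 × 10/19.96 = 23.7 m³/s.

U_p ≈ 23.7 m³/s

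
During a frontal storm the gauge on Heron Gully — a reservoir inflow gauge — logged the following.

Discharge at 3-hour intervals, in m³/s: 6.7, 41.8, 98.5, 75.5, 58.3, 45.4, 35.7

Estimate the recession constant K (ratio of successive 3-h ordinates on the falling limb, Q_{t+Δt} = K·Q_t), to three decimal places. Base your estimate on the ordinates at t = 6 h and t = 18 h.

Using the recession-limb readings at t = 6 h and t = 18 h: Q falls from 98.5 to 35.7 m³/s over 4 intervals.
K = (Q₂/Q₁)^(1/4) = (35.7/98.5)^(1/4) = 0.776.

K ≈ 0.776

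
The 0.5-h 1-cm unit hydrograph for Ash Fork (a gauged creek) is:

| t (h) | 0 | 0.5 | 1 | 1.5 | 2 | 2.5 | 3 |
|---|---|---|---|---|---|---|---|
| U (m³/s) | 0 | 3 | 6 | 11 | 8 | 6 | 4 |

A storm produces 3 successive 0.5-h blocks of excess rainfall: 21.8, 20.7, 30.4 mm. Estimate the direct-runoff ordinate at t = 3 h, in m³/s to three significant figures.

By discrete convolution, Q_j = Σ (P_i / 10 mm) · U_{j−i}.
At t = 3 h (j=6): Q = (21.8/10)·4 + (20.7/10)·6 + (30.4/10)·8 = 45.5 m³/s.

Q ≈ 45.5 m³/s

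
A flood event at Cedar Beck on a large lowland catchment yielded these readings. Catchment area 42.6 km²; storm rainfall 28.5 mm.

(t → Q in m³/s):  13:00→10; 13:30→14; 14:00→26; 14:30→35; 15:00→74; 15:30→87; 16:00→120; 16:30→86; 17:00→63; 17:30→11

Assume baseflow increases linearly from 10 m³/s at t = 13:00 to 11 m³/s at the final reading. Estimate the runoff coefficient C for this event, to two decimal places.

ΣQ_DR = 421.0 m³/s; V = ΣQ_DR·Δt = 7.578 × 10^5 m³.
Runoff depth d = V / A = 17.79 mm.
C = d / P = 17.79 / 28.5 = 0.62.

C ≈ 0.62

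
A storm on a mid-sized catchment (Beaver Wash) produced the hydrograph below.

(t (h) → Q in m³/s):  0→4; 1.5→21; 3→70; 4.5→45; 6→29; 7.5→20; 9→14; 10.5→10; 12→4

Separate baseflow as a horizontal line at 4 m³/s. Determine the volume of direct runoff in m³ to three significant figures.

V ≈ 9.77 × 10^5 m³

Direct-runoff ordinates (Q − Q_b): 0.0, 17.0, 66.0, 41.0, 25.0, 16.0, 10.0, 6.0, 0.0 m³/s.
ΣQ_DR = 181.0 m³/s.
With Δt = 1.5 h = 5400 s, V = ΣQ_DR · Δt = 181.0 × 5400 = 9.77 × 10^5 m³.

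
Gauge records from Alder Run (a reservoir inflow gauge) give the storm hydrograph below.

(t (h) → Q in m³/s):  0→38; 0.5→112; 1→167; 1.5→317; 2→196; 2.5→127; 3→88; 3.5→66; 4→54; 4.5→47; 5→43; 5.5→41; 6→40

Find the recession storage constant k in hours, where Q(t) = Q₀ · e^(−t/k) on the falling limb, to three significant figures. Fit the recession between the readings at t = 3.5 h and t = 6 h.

On the falling limb, Q drops from 66 to 40 m³/s between t = 3.5 h and t = 6 h (Δt = 2.5 h).
k = −Δt / ln(Q₂/Q₁) = −2.5 / ln(40/66) = 4.99 h.

k ≈ 4.99 h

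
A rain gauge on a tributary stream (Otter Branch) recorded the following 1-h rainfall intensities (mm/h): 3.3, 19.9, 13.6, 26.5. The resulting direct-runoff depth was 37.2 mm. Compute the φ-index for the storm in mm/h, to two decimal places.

φ ≈ 7.60 mm/h

Only the 3 blocks with intensity above φ contribute runoff: 19.9, 13.6, 26.5 mm/h.
Σ(I−φ)·Δt = d  ⇒  (19.9+13.6+26.5 − 3φ)·1 = 37.2
φ = (60.00 − 37.2/1) / 3 = 7.60 mm/h.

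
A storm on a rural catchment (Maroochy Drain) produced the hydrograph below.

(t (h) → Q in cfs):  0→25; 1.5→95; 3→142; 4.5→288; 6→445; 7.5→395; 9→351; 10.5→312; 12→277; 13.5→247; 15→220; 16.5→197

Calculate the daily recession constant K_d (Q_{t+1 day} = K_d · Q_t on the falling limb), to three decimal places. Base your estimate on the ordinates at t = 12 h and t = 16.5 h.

K_d ≈ 0.162

Between t = 12 h and t = 16.5 h the flow falls from 277 to 197 cfs over 3×1.5 h = 4.5 h.
Per-interval ratio K = (197/277)^(1/3) = 0.8926; K_d = K^(24/1.5) = 0.162.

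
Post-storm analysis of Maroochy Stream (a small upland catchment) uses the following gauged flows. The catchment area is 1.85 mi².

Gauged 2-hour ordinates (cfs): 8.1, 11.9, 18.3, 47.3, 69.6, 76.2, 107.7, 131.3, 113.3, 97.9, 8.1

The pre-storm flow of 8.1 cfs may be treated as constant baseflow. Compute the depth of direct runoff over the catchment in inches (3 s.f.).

d ≈ 1.01 in

Direct runoff: 0.0, 3.8, 10.2, 39.2, 61.5, 68.1, 99.6, 123.2, 105.2, 89.8, 0.0 cfs; ΣQ_DR = 600.6 cfs.
V = ΣQ_DR · Δt = 600.6 × 7200 s = 4.324 × 10^6 ft³.
Over A = 1.85 mi², depth = V / A = 1.01 in.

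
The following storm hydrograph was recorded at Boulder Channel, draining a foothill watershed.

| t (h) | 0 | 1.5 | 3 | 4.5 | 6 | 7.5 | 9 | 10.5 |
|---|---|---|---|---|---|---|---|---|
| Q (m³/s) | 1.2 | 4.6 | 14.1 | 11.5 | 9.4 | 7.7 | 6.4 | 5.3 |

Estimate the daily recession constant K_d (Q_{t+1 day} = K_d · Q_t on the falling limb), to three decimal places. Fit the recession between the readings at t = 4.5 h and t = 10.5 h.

K_d ≈ 0.045

Between t = 4.5 h and t = 10.5 h the flow falls from 11.5 to 5.3 m³/s over 4×1.5 h = 6 h.
Per-interval ratio K = (5.3/11.5)^(1/4) = 0.8239; K_d = K^(24/1.5) = 0.045.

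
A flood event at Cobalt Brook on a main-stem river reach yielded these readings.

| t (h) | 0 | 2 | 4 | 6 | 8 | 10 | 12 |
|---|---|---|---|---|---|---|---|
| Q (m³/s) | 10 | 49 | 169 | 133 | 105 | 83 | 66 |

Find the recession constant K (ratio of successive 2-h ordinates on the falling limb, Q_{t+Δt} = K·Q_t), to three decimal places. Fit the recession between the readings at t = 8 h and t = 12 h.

K ≈ 0.793

Using the recession-limb readings at t = 8 h and t = 12 h: Q falls from 105 to 66 m³/s over 2 intervals.
K = (Q₂/Q₁)^(1/2) = (66/105)^(1/2) = 0.793.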